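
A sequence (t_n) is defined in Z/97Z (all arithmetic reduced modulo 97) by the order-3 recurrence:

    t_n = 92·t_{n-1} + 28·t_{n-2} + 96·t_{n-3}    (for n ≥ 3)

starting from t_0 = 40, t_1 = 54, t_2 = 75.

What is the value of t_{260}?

t_3 = 92·75 + 28·54 + 96·40 = 30
t_4 = 92·30 + 28·75 + 96·54 = 53
t_5 = 92·53 + 28·30 + 96·75 = 15
t_6 = 92·15 + 28·53 + 96·30 = 21
t_7 = 92·21 + 28·15 + 96·53 = 68
t_8 = 92·68 + 28·21 + 96·15 = 39
Continuing the recurrence:
  t_9 = 39;  t_10 = 53;  t_11 = 12;  t_12 = 27;  t_13 = 51;  t_14 = 4
  t_15 = 23;  t_16 = 43;  t_17 = 37;  t_18 = 26;  t_19 = 87;  t_20 = 62
  t_21 = 63;  t_22 = 73;  t_23 = 76;  t_24 = 49;  t_25 = 64;  t_26 = 6
  t_27 = 64;  t_28 = 75;  t_29 = 53;  t_30 = 25;  t_31 = 23;  t_32 = 47
  t_33 = 93;  t_34 = 52;  t_35 = 66;  t_36 = 63;  t_37 = 26;  t_38 = 16
  t_39 = 3;  t_40 = 19;  t_41 = 70;  t_42 = 82;  t_43 = 76;  t_44 = 3
  t_45 = 91;  t_46 = 38;  t_47 = 27;  t_48 = 62;  t_49 = 20;  t_50 = 57
  t_51 = 19;  t_52 = 26;  t_53 = 54;  t_54 = 51;  t_55 = 67;  t_56 = 69
  t_57 = 25;  t_58 = 91;  t_59 = 79;  t_60 = 91;  t_61 = 17;  t_62 = 56
  t_63 = 8;  t_64 = 56;  t_65 = 82;  t_66 = 83;  t_67 = 79;  t_68 = 4
  t_69 = 72;  t_70 = 61;  t_71 = 58;  t_72 = 85;  t_73 = 71;  t_74 = 27
  t_75 = 22;  t_76 = 90;  t_77 = 42;  t_78 = 57;  t_79 = 25;  t_80 = 71
  t_81 = 94;  t_82 = 38;  t_83 = 43;  t_84 = 76;  t_85 = 10;  t_86 = 95
  t_87 = 20;  t_88 = 28;  t_89 = 34;  t_90 = 12;  t_91 = 88;  t_92 = 56
  t_93 = 38;  t_94 = 29;  t_95 = 87;  t_96 = 48;  t_97 = 33;  t_98 = 25
  t_99 = 72;  t_100 = 16;  t_101 = 68;  t_102 = 36;  t_103 = 59;  t_104 = 63
  t_105 = 40;  t_106 = 50;  t_107 = 31;  t_108 = 41;  t_109 = 31;  t_110 = 89
  t_111 = 91;  t_112 = 66;  t_113 = 92;  t_114 = 36;  t_115 = 2;  t_116 = 33
  t_117 = 49;  t_118 = 95;  t_119 = 88;  t_120 = 37;  t_121 = 50;  t_122 = 19
  t_123 = 7;  t_124 = 59;  t_125 = 76;  t_126 = 4;  t_127 = 12;  t_128 = 73
  t_129 = 64;  t_130 = 63;  t_131 = 46;  t_132 = 15;  t_133 = 83;  t_134 = 56
  t_135 = 89;  t_136 = 70;  t_137 = 49;  t_138 = 74;  t_139 = 59;  t_140 = 79
  t_141 = 19;  t_142 = 21;  t_143 = 57;  t_144 = 90;  t_145 = 58;  t_146 = 39
  t_147 = 78;  t_148 = 62;  t_149 = 89;  t_150 = 49;  t_151 = 51;  t_152 = 58
  t_153 = 22;  t_154 = 8;  t_155 = 33;  t_156 = 37;  t_157 = 52;  t_158 = 64
  t_159 = 32;  t_160 = 28;  t_161 = 13;  t_162 = 8;  t_163 = 5;  t_164 = 89
  t_165 = 75;  t_166 = 75;  t_167 = 84;  t_168 = 53;  t_169 = 72;  t_170 = 70
  t_171 = 61;  t_172 = 31;  t_173 = 28;  t_174 = 85;  t_175 = 37;  t_176 = 33
  t_177 = 10;  t_178 = 61;  t_179 = 39;  t_180 = 48;  t_181 = 15;  t_182 = 66
  t_183 = 42;  t_184 = 71;  t_185 = 76;  t_186 = 14;  t_187 = 47;  t_188 = 81
  t_189 = 24;  t_190 = 64;  t_191 = 77;  t_192 = 25;  t_193 = 27;  t_194 = 3
  t_195 = 37;  t_196 = 66;  t_197 = 24;  t_198 = 42;  t_199 = 8;  t_200 = 45
  t_201 = 54;  t_202 = 12;  t_203 = 49;  t_204 = 37;  t_205 = 11;  t_206 = 59
  t_207 = 73;  t_208 = 15;  t_209 = 67;  t_210 = 12;  t_211 = 55;  t_212 = 91
  t_213 = 6;  t_214 = 38;  t_215 = 81;  t_216 = 71;  t_217 = 32;  t_218 = 1
  t_219 = 44;  t_220 = 67;  t_221 = 23;  t_222 = 68;  t_223 = 43;  t_224 = 17
  t_225 = 81;  t_226 = 28;  t_227 = 74;  t_228 = 42;  t_229 = 88;  t_230 = 80
  t_231 = 82;  t_232 = 93;  t_233 = 5;  t_234 = 72;  t_235 = 75;  t_236 = 84
  t_237 = 56;  t_238 = 57;  t_239 = 35;  t_240 = 7;  t_241 = 15;  t_242 = 86
  t_243 = 80;  t_244 = 53;  t_245 = 46;  t_246 = 10;  t_247 = 21;  t_248 = 32
  t_249 = 30;  t_250 = 46;  t_251 = 93;  t_252 = 17;  t_253 = 48;  t_254 = 46
  t_255 = 30;  t_256 = 23;  t_257 = 0;  t_258 = 32
t_259 = 92·32 + 28·0 + 96·23 = 11
t_260 = 92·11 + 28·32 + 96·0 = 65

65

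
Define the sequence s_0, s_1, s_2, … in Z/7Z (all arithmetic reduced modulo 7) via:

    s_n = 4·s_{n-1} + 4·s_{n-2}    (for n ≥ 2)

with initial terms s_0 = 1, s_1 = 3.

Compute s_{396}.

1

s_2 = 4·3 + 4·1 = 2
s_3 = 4·2 + 4·3 = 6
s_4 = 4·6 + 4·2 = 4
s_5 = 4·4 + 4·6 = 5
s_6 = 4·5 + 4·4 = 1
s_7 = 4·1 + 4·5 = 3
(s_6, s_7) = (1, 3) = (s_0, s_1), so the sequence has period 6.
396 ≡ 0 (mod 6), hence s_396 = s_0 = 1.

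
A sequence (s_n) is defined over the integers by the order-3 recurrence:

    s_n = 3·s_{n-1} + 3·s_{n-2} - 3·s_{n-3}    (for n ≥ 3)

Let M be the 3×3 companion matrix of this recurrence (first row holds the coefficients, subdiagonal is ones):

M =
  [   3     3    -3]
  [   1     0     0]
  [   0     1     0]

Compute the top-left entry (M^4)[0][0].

153

(M^4)[0][0] is the top entry after applying M 4 times to the unit state (1, 0, 0). Equivalently it is h_{6} for the auxiliary sequence (h_n) obeying the same recurrence with h_2 = 1 and h_i = 0 for 0 ≤ i < 2:
h_3 = 3·1 + 3·0 + -3·0 = 3
h_4 = 3·3 + 3·1 + -3·0 = 12
h_5 = 3·12 + 3·3 + -3·1 = 42
h_6 = 3·42 + 3·12 + -3·3 = 153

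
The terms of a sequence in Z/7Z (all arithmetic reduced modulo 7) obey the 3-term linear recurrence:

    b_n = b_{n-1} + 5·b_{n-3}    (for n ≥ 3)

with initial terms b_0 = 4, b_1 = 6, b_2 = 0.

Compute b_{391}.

b_3 = 1·0 + 0·6 + 5·4 = 6
b_4 = 1·6 + 0·0 + 5·6 = 1
b_5 = 1·1 + 0·6 + 5·0 = 1
b_6 = 1·1 + 0·1 + 5·6 = 3
b_7 = 1·3 + 0·1 + 5·1 = 1
b_8 = 1·1 + 0·3 + 5·1 = 6
b_9 = 1·6 + 0·1 + 5·3 = 0
b_10 = 1·0 + 0·6 + 5·1 = 5
b_11 = 1·5 + 0·0 + 5·6 = 0
b_12 = 1·0 + 0·5 + 5·0 = 0
b_13 = 1·0 + 0·0 + 5·5 = 4
b_14 = 1·4 + 0·0 + 5·0 = 4
b_15 = 1·4 + 0·4 + 5·0 = 4
b_16 = 1·4 + 0·4 + 5·4 = 3
b_17 = 1·3 + 0·4 + 5·4 = 2
b_18 = 1·2 + 0·3 + 5·4 = 1
b_19 = 1·1 + 0·2 + 5·3 = 2
b_20 = 1·2 + 0·1 + 5·2 = 5
b_21 = 1·5 + 0·2 + 5·1 = 3
b_22 = 1·3 + 0·5 + 5·2 = 6
b_23 = 1·6 + 0·3 + 5·5 = 3
b_24 = 1·3 + 0·6 + 5·3 = 4
b_25 = 1·4 + 0·3 + 5·6 = 6
b_26 = 1·6 + 0·4 + 5·3 = 0
(b_24, b_25, b_26) = (4, 6, 0) = (b_0, b_1, b_2), so the sequence has period 24.
391 ≡ 7 (mod 24), hence b_391 = b_7 = 1.

1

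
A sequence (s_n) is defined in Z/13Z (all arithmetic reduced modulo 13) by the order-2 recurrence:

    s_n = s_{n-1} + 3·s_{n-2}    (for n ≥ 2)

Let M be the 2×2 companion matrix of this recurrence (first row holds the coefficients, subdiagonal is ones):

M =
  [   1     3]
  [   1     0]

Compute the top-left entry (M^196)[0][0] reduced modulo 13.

5

(M^196)[0][0] is the top entry after applying M 196 times to the unit state (1, 0). Equivalently it is h_{197} for the auxiliary sequence (h_n) obeying the same recurrence with h_1 = 1 and h_i = 0 for 0 ≤ i < 1:
h_2 = 1·1 + 3·0 = 1
h_3 = 1·1 + 3·1 = 4
h_4 = 1·4 + 3·1 = 7
h_5 = 1·7 + 3·4 = 6
h_6 = 1·6 + 3·7 = 1
h_7 = 1·1 + 3·6 = 6
h_8 = 1·6 + 3·1 = 9
h_9 = 1·9 + 3·6 = 1
h_10 = 1·1 + 3·9 = 2
h_11 = 1·2 + 3·1 = 5
h_12 = 1·5 + 3·2 = 11
h_13 = 1·11 + 3·5 = 0
h_14 = 1·0 + 3·11 = 7
h_15 = 1·7 + 3·0 = 7
h_16 = 1·7 + 3·7 = 2
h_17 = 1·2 + 3·7 = 10
h_18 = 1·10 + 3·2 = 3
h_19 = 1·3 + 3·10 = 7
h_20 = 1·7 + 3·3 = 3
h_21 = 1·3 + 3·7 = 11
h_22 = 1·11 + 3·3 = 7
h_23 = 1·7 + 3·11 = 1
h_24 = 1·1 + 3·7 = 9
h_25 = 1·9 + 3·1 = 12
h_26 = 1·12 + 3·9 = 0
h_27 = 1·0 + 3·12 = 10
h_28 = 1·10 + 3·0 = 10
h_29 = 1·10 + 3·10 = 1
h_30 = 1·1 + 3·10 = 5
h_31 = 1·5 + 3·1 = 8
h_32 = 1·8 + 3·5 = 10
h_33 = 1·10 + 3·8 = 8
h_34 = 1·8 + 3·10 = 12
h_35 = 1·12 + 3·8 = 10
h_36 = 1·10 + 3·12 = 7
h_37 = 1·7 + 3·10 = 11
h_38 = 1·11 + 3·7 = 6
h_39 = 1·6 + 3·11 = 0
h_40 = 1·0 + 3·6 = 5
h_41 = 1·5 + 3·0 = 5
h_42 = 1·5 + 3·5 = 7
h_43 = 1·7 + 3·5 = 9
h_44 = 1·9 + 3·7 = 4
h_45 = 1·4 + 3·9 = 5
h_46 = 1·5 + 3·4 = 4
h_47 = 1·4 + 3·5 = 6
h_48 = 1·6 + 3·4 = 5
h_49 = 1·5 + 3·6 = 10
h_50 = 1·10 + 3·5 = 12
h_51 = 1·12 + 3·10 = 3
h_52 = 1·3 + 3·12 = 0
h_53 = 1·0 + 3·3 = 9
h_54 = 1·9 + 3·0 = 9
h_55 = 1·9 + 3·9 = 10
h_56 = 1·10 + 3·9 = 11
h_57 = 1·11 + 3·10 = 2
h_58 = 1·2 + 3·11 = 9
h_59 = 1·9 + 3·2 = 2
h_60 = 1·2 + 3·9 = 3
h_61 = 1·3 + 3·2 = 9
h_62 = 1·9 + 3·3 = 5
h_63 = 1·5 + 3·9 = 6
h_64 = 1·6 + 3·5 = 8
h_65 = 1·8 + 3·6 = 0
h_66 = 1·0 + 3·8 = 11
h_67 = 1·11 + 3·0 = 11
h_68 = 1·11 + 3·11 = 5
h_69 = 1·5 + 3·11 = 12
h_70 = 1·12 + 3·5 = 1
h_71 = 1·1 + 3·12 = 11
h_72 = 1·11 + 3·1 = 1
h_73 = 1·1 + 3·11 = 8
h_74 = 1·8 + 3·1 = 11
h_75 = 1·11 + 3·8 = 9
h_76 = 1·9 + 3·11 = 3
h_77 = 1·3 + 3·9 = 4
h_78 = 1·4 + 3·3 = 0
h_79 = 1·0 + 3·4 = 12
h_80 = 1·12 + 3·0 = 12
h_81 = 1·12 + 3·12 = 9
h_82 = 1·9 + 3·12 = 6
h_83 = 1·6 + 3·9 = 7
h_84 = 1·7 + 3·6 = 12
h_85 = 1·12 + 3·7 = 7
h_86 = 1·7 + 3·12 = 4
h_87 = 1·4 + 3·7 = 12
h_88 = 1·12 + 3·4 = 11
h_89 = 1·11 + 3·12 = 8
h_90 = 1·8 + 3·11 = 2
h_91 = 1·2 + 3·8 = 0
h_92 = 1·0 + 3·2 = 6
h_93 = 1·6 + 3·0 = 6
h_94 = 1·6 + 3·6 = 11
h_95 = 1·11 + 3·6 = 3
h_96 = 1·3 + 3·11 = 10
h_97 = 1·10 + 3·3 = 6
h_98 = 1·6 + 3·10 = 10
h_99 = 1·10 + 3·6 = 2
h_100 = 1·2 + 3·10 = 6
h_101 = 1·6 + 3·2 = 12
h_102 = 1·12 + 3·6 = 4
h_103 = 1·4 + 3·12 = 1
h_104 = 1·1 + 3·4 = 0
h_105 = 1·0 + 3·1 = 3
h_106 = 1·3 + 3·0 = 3
h_107 = 1·3 + 3·3 = 12
h_108 = 1·12 + 3·3 = 8
h_109 = 1·8 + 3·12 = 5
h_110 = 1·5 + 3·8 = 3
h_111 = 1·3 + 3·5 = 5
h_112 = 1·5 + 3·3 = 1
h_113 = 1·1 + 3·5 = 3
h_114 = 1·3 + 3·1 = 6
h_115 = 1·6 + 3·3 = 2
h_116 = 1·2 + 3·6 = 7
h_117 = 1·7 + 3·2 = 0
h_118 = 1·0 + 3·7 = 8
h_119 = 1·8 + 3·0 = 8
h_120 = 1·8 + 3·8 = 6
h_121 = 1·6 + 3·8 = 4
h_122 = 1·4 + 3·6 = 9
h_123 = 1·9 + 3·4 = 8
h_124 = 1·8 + 3·9 = 9
h_125 = 1·9 + 3·8 = 7
h_126 = 1·7 + 3·9 = 8
h_127 = 1·8 + 3·7 = 3
h_128 = 1·3 + 3·8 = 1
h_129 = 1·1 + 3·3 = 10
h_130 = 1·10 + 3·1 = 0
h_131 = 1·0 + 3·10 = 4
h_132 = 1·4 + 3·0 = 4
h_133 = 1·4 + 3·4 = 3
h_134 = 1·3 + 3·4 = 2
h_135 = 1·2 + 3·3 = 11
h_136 = 1·11 + 3·2 = 4
h_137 = 1·4 + 3·11 = 11
h_138 = 1·11 + 3·4 = 10
h_139 = 1·10 + 3·11 = 4
h_140 = 1·4 + 3·10 = 8
h_141 = 1·8 + 3·4 = 7
h_142 = 1·7 + 3·8 = 5
h_143 = 1·5 + 3·7 = 0
h_144 = 1·0 + 3·5 = 2
h_145 = 1·2 + 3·0 = 2
h_146 = 1·2 + 3·2 = 8
h_147 = 1·8 + 3·2 = 1
h_148 = 1·1 + 3·8 = 12
h_149 = 1·12 + 3·1 = 2
h_150 = 1·2 + 3·12 = 12
h_151 = 1·12 + 3·2 = 5
h_152 = 1·5 + 3·12 = 2
h_153 = 1·2 + 3·5 = 4
h_154 = 1·4 + 3·2 = 10
h_155 = 1·10 + 3·4 = 9
h_156 = 1·9 + 3·10 = 0
h_157 = 1·0 + 3·9 = 1
h_158 = 1·1 + 3·0 = 1
h_159 = 1·1 + 3·1 = 4
h_160 = 1·4 + 3·1 = 7
h_161 = 1·7 + 3·4 = 6
h_162 = 1·6 + 3·7 = 1
h_163 = 1·1 + 3·6 = 6
h_164 = 1·6 + 3·1 = 9
h_165 = 1·9 + 3·6 = 1
h_166 = 1·1 + 3·9 = 2
h_167 = 1·2 + 3·1 = 5
h_168 = 1·5 + 3·2 = 11
h_169 = 1·11 + 3·5 = 0
h_170 = 1·0 + 3·11 = 7
h_171 = 1·7 + 3·0 = 7
h_172 = 1·7 + 3·7 = 2
h_173 = 1·2 + 3·7 = 10
h_174 = 1·10 + 3·2 = 3
h_175 = 1·3 + 3·10 = 7
h_176 = 1·7 + 3·3 = 3
h_177 = 1·3 + 3·7 = 11
h_178 = 1·11 + 3·3 = 7
h_179 = 1·7 + 3·11 = 1
h_180 = 1·1 + 3·7 = 9
h_181 = 1·9 + 3·1 = 12
h_182 = 1·12 + 3·9 = 0
h_183 = 1·0 + 3·12 = 10
h_184 = 1·10 + 3·0 = 10
h_185 = 1·10 + 3·10 = 1
h_186 = 1·1 + 3·10 = 5
h_187 = 1·5 + 3·1 = 8
h_188 = 1·8 + 3·5 = 10
h_189 = 1·10 + 3·8 = 8
h_190 = 1·8 + 3·10 = 12
h_191 = 1·12 + 3·8 = 10
h_192 = 1·10 + 3·12 = 7
h_193 = 1·7 + 3·10 = 11
h_194 = 1·11 + 3·7 = 6
h_195 = 1·6 + 3·11 = 0
h_196 = 1·0 + 3·6 = 5
h_197 = 1·5 + 3·0 = 5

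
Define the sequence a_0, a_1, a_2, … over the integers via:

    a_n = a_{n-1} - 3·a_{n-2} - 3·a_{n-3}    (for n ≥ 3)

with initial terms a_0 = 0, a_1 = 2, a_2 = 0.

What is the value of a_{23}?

a_3 = 1·0 + -3·2 + -3·0 = -6
a_4 = 1·-6 + -3·0 + -3·2 = -12
a_5 = 1·-12 + -3·-6 + -3·0 = 6
a_6 = 1·6 + -3·-12 + -3·-6 = 60
a_7 = 1·60 + -3·6 + -3·-12 = 78
a_8 = 1·78 + -3·60 + -3·6 = -120
a_9 = 1·-120 + -3·78 + -3·60 = -534
a_10 = 1·-534 + -3·-120 + -3·78 = -408
a_11 = 1·-408 + -3·-534 + -3·-120 = 1554
a_12 = 1·1554 + -3·-408 + -3·-534 = 4380
a_13 = 1·4380 + -3·1554 + -3·-408 = 942
a_14 = 1·942 + -3·4380 + -3·1554 = -16860
a_15 = 1·-16860 + -3·942 + -3·4380 = -32826
a_16 = 1·-32826 + -3·-16860 + -3·942 = 14928
a_17 = 1·14928 + -3·-32826 + -3·-16860 = 163986
a_18 = 1·163986 + -3·14928 + -3·-32826 = 217680
a_19 = 1·217680 + -3·163986 + -3·14928 = -319062
a_20 = 1·-319062 + -3·217680 + -3·163986 = -1464060
a_21 = 1·-1464060 + -3·-319062 + -3·217680 = -1159914
a_22 = 1·-1159914 + -3·-1464060 + -3·-319062 = 4189452
a_23 = 1·4189452 + -3·-1159914 + -3·-1464060 = 12061374

12061374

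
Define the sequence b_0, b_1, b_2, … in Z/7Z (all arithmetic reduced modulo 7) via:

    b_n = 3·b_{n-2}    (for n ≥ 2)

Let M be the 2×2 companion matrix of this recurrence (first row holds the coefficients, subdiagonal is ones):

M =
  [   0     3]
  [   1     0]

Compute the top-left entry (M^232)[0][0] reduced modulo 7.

2

(M^232)[0][0] is the top entry after applying M 232 times to the unit state (1, 0). Equivalently it is h_{233} for the auxiliary sequence (h_n) obeying the same recurrence with h_1 = 1 and h_i = 0 for 0 ≤ i < 1:
h_2 = 0·1 + 3·0 = 0
h_3 = 0·0 + 3·1 = 3
h_4 = 0·3 + 3·0 = 0
h_5 = 0·0 + 3·3 = 2
h_6 = 0·2 + 3·0 = 0
h_7 = 0·0 + 3·2 = 6
h_8 = 0·6 + 3·0 = 0
h_9 = 0·0 + 3·6 = 4
h_10 = 0·4 + 3·0 = 0
h_11 = 0·0 + 3·4 = 5
h_12 = 0·5 + 3·0 = 0
h_13 = 0·0 + 3·5 = 1
(h_12, h_13) = (0, 1) = (h_0, h_1), so the sequence has period 12.
233 ≡ 5 (mod 12), hence h_233 = h_5 = 2.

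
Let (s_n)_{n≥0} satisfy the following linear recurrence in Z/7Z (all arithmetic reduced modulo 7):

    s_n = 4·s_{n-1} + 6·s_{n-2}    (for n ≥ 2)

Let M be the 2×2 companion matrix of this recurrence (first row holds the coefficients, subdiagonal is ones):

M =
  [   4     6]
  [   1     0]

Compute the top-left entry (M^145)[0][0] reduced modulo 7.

(M^145)[0][0] is the top entry after applying M 145 times to the unit state (1, 0). Equivalently it is h_{146} for the auxiliary sequence (h_n) obeying the same recurrence with h_1 = 1 and h_i = 0 for 0 ≤ i < 1:
h_2 = 4·1 + 6·0 = 4
h_3 = 4·4 + 6·1 = 1
h_4 = 4·1 + 6·4 = 0
h_5 = 4·0 + 6·1 = 6
h_6 = 4·6 + 6·0 = 3
h_7 = 4·3 + 6·6 = 6
h_8 = 4·6 + 6·3 = 0
h_9 = 4·0 + 6·6 = 1
(h_8, h_9) = (0, 1) = (h_0, h_1), so the sequence has period 8.
146 ≡ 2 (mod 8), hence h_146 = h_2 = 4.

4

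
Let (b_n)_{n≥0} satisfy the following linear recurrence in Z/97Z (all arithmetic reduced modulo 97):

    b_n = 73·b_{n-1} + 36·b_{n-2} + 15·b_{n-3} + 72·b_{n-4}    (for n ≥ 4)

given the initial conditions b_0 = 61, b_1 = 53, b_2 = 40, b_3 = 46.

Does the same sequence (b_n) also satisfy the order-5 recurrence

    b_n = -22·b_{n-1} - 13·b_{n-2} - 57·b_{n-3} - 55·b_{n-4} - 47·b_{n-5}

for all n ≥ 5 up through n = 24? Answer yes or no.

Terms b_0..b_24: 61, 53, 40, 46, 91, 8, 58, 81, 26, 52, 35, 76, 51, 58, 30, 39, 30, 72, 60, 45, 52, 54, 42, 9, 30
n=5: candidate gives 8, actual b_5 = 8 ✓
n=6: candidate gives 58, actual b_6 = 58 ✓
n=7: candidate gives 81, actual b_7 = 81 ✓
n=8: candidate gives 26, actual b_8 = 26 ✓
n=9: candidate gives 52, actual b_9 = 52 ✓
n=10: candidate gives 35, actual b_10 = 35 ✓
n=11: candidate gives 76, actual b_11 = 76 ✓
n=12: candidate gives 51, actual b_12 = 51 ✓
n=13: candidate gives 58, actual b_13 = 58 ✓
n=14: candidate gives 30, actual b_14 = 30 ✓
n=15: candidate gives 39, actual b_15 = 39 ✓
n=16: candidate gives 30, actual b_16 = 30 ✓
n=17: candidate gives 72, actual b_17 = 72 ✓
n=18: candidate gives 60, actual b_18 = 60 ✓
n=19: candidate gives 45, actual b_19 = 45 ✓
n=20: candidate gives 52, actual b_20 = 52 ✓
n=21: candidate gives 54, actual b_21 = 54 ✓
n=22: candidate gives 42, actual b_22 = 42 ✓
n=23: candidate gives 9, actual b_23 = 9 ✓
n=24: candidate gives 30, actual b_24 = 30 ✓

yes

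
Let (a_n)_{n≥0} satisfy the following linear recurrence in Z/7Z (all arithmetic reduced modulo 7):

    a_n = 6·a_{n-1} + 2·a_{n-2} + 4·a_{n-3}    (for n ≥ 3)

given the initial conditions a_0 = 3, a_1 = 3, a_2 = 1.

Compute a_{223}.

a_3 = 6·1 + 2·3 + 4·3 = 3
a_4 = 6·3 + 2·1 + 4·3 = 4
a_5 = 6·4 + 2·3 + 4·1 = 6
a_6 = 6·6 + 2·4 + 4·3 = 0
a_7 = 6·0 + 2·6 + 4·4 = 0
a_8 = 6·0 + 2·0 + 4·6 = 3
Continuing the recurrence:
  a_9 = 4;  a_10 = 2;  a_11 = 4;  a_12 = 2;  a_13 = 0;  a_14 = 6
  a_15 = 2;  a_16 = 3;  a_17 = 4;  a_18 = 3;  a_19 = 3;  a_20 = 5
  a_21 = 6;  a_22 = 2;  a_23 = 2;  a_24 = 5;  a_25 = 0;  a_26 = 4
  a_27 = 2;  a_28 = 6;  a_29 = 0;  a_30 = 6;  a_31 = 4;  a_32 = 1
  a_33 = 3;  a_34 = 1;  a_35 = 2;  a_36 = 5;  a_37 = 3;  a_38 = 1
  a_39 = 4;  a_40 = 3;  a_41 = 2;  a_42 = 6;  a_43 = 3;  a_44 = 3
  a_45 = 6;  a_46 = 5;  a_47 = 5;  a_48 = 1;  a_49 = 1;  a_50 = 0
  a_51 = 6;  a_52 = 5;  a_53 = 0;  a_54 = 6;  a_55 = 0;  a_56 = 5
  a_57 = 5;  a_58 = 5;  a_59 = 4;  a_60 = 5;  a_61 = 2;  a_62 = 3
  a_63 = 0;  a_64 = 0;  a_65 = 5;  a_66 = 2;  a_67 = 1;  a_68 = 2
  a_69 = 1;  a_70 = 0;  a_71 = 3;  a_72 = 1;  a_73 = 5;  a_74 = 2
  a_75 = 5;  a_76 = 5;  a_77 = 6;  a_78 = 3;  a_79 = 1;  a_80 = 1
  a_81 = 6;  a_82 = 0;  a_83 = 2;  a_84 = 1;  a_85 = 3;  a_86 = 0
  a_87 = 3;  a_88 = 2;  a_89 = 4;  a_90 = 5;  a_91 = 4;  a_92 = 1
  a_93 = 6;  a_94 = 5;  a_95 = 4;  a_96 = 2;  a_97 = 5;  a_98 = 1
  a_99 = 3;  a_100 = 5;  a_101 = 5;  a_102 = 3;  a_103 = 6;  a_104 = 6
  a_105 = 4;  a_106 = 4;  a_107 = 0;  a_108 = 3;  a_109 = 6;  a_110 = 0
  a_111 = 3;  a_112 = 0;  a_113 = 6;  a_114 = 6;  a_115 = 6;  a_116 = 2
  a_117 = 6;  a_118 = 1;  a_119 = 5;  a_120 = 0;  a_121 = 0;  a_122 = 6
  a_123 = 1;  a_124 = 4;  a_125 = 1;  a_126 = 4;  a_127 = 0;  a_128 = 5
  a_129 = 4;  a_130 = 6;  a_131 = 1;  a_132 = 6;  a_133 = 6;  a_134 = 3
  a_135 = 5;  a_136 = 4;  a_137 = 4;  a_138 = 3;  a_139 = 0;  a_140 = 1
  a_141 = 4;  a_142 = 5;  a_143 = 0;  a_144 = 5;  a_145 = 1;  a_146 = 2
  a_147 = 6;  a_148 = 2;  a_149 = 4;  a_150 = 3;  a_151 = 6;  a_152 = 2
  a_153 = 1;  a_154 = 6;  a_155 = 4;  a_156 = 5;  a_157 = 6;  a_158 = 6
  a_159 = 5;  a_160 = 3;  a_161 = 3;  a_162 = 2;  a_163 = 2;  a_164 = 0
  a_165 = 5;  a_166 = 3;  a_167 = 0;  a_168 = 5;  a_169 = 0;  a_170 = 3
  a_171 = 3;  a_172 = 3;  a_173 = 1;  a_174 = 3;  a_175 = 4;  a_176 = 6
  a_177 = 0;  a_178 = 0;  a_179 = 3;  a_180 = 4;  a_181 = 2;  a_182 = 4
  a_183 = 2;  a_184 = 0;  a_185 = 6;  a_186 = 2;  a_187 = 3;  a_188 = 4
  a_189 = 3;  a_190 = 3;  a_191 = 5;  a_192 = 6;  a_193 = 2;  a_194 = 2
  a_195 = 5;  a_196 = 0;  a_197 = 4;  a_198 = 2;  a_199 = 6;  a_200 = 0
  a_201 = 6;  a_202 = 4;  a_203 = 1;  a_204 = 3;  a_205 = 1;  a_206 = 2
  a_207 = 5;  a_208 = 3;  a_209 = 1;  a_210 = 4;  a_211 = 3;  a_212 = 2
  a_213 = 6;  a_214 = 3;  a_215 = 3;  a_216 = 6;  a_217 = 5;  a_218 = 5
  a_219 = 1;  a_220 = 1;  a_221 = 0
a_222 = 6·0 + 2·1 + 4·1 = 6
a_223 = 6·6 + 2·0 + 4·1 = 5

5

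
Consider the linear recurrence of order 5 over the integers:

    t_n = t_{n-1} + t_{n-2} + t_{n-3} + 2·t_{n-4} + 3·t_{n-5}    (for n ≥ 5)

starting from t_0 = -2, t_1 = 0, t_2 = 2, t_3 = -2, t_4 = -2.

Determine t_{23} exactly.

-2566536

t_5 = 1·-2 + 1·-2 + 1·2 + 2·0 + 3·-2 = -8
t_6 = 1·-8 + 1·-2 + 1·-2 + 2·2 + 3·0 = -8
t_7 = 1·-8 + 1·-8 + 1·-2 + 2·-2 + 3·2 = -16
t_8 = 1·-16 + 1·-8 + 1·-8 + 2·-2 + 3·-2 = -42
t_9 = 1·-42 + 1·-16 + 1·-8 + 2·-8 + 3·-2 = -88
t_10 = 1·-88 + 1·-42 + 1·-16 + 2·-8 + 3·-8 = -186
t_11 = 1·-186 + 1·-88 + 1·-42 + 2·-16 + 3·-8 = -372
t_12 = 1·-372 + 1·-186 + 1·-88 + 2·-42 + 3·-16 = -778
t_13 = 1·-778 + 1·-372 + 1·-186 + 2·-88 + 3·-42 = -1638
t_14 = 1·-1638 + 1·-778 + 1·-372 + 2·-186 + 3·-88 = -3424
t_15 = 1·-3424 + 1·-1638 + 1·-778 + 2·-372 + 3·-186 = -7142
t_16 = 1·-7142 + 1·-3424 + 1·-1638 + 2·-778 + 3·-372 = -14876
t_17 = 1·-14876 + 1·-7142 + 1·-3424 + 2·-1638 + 3·-778 = -31052
t_18 = 1·-31052 + 1·-14876 + 1·-7142 + 2·-3424 + 3·-1638 = -64832
t_19 = 1·-64832 + 1·-31052 + 1·-14876 + 2·-7142 + 3·-3424 = -135316
t_20 = 1·-135316 + 1·-64832 + 1·-31052 + 2·-14876 + 3·-7142 = -282378
t_21 = 1·-282378 + 1·-135316 + 1·-64832 + 2·-31052 + 3·-14876 = -589258
t_22 = 1·-589258 + 1·-282378 + 1·-135316 + 2·-64832 + 3·-31052 = -1229772
t_23 = 1·-1229772 + 1·-589258 + 1·-282378 + 2·-135316 + 3·-64832 = -2566536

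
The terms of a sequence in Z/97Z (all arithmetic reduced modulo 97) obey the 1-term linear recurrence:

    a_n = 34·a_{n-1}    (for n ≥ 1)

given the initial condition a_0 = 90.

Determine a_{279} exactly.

73

a_1 = 34·90 = 53
a_2 = 34·53 = 56
a_3 = 34·56 = 61
a_4 = 34·61 = 37
a_5 = 34·37 = 94
a_6 = 34·94 = 92
a_7 = 34·92 = 24
a_8 = 34·24 = 40
a_9 = 34·40 = 2
a_10 = 34·2 = 68
a_11 = 34·68 = 81
a_12 = 34·81 = 38
a_13 = 34·38 = 31
a_14 = 34·31 = 84
a_15 = 34·84 = 43
a_16 = 34·43 = 7
a_17 = 34·7 = 44
a_18 = 34·44 = 41
a_19 = 34·41 = 36
a_20 = 34·36 = 60
a_21 = 34·60 = 3
a_22 = 34·3 = 5
a_23 = 34·5 = 73
a_24 = 34·73 = 57
a_25 = 34·57 = 95
a_26 = 34·95 = 29
a_27 = 34·29 = 16
a_28 = 34·16 = 59
a_29 = 34·59 = 66
a_30 = 34·66 = 13
a_31 = 34·13 = 54
a_32 = 34·54 = 90
(a_32) = (90) = (a_0), so the sequence has period 32.
279 ≡ 23 (mod 32), hence a_279 = a_23 = 73.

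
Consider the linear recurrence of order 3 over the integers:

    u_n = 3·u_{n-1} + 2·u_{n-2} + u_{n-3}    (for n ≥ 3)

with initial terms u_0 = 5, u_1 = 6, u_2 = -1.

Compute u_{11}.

u_3 = 3·-1 + 2·6 + 1·5 = 14
u_4 = 3·14 + 2·-1 + 1·6 = 46
u_5 = 3·46 + 2·14 + 1·-1 = 165
u_6 = 3·165 + 2·46 + 1·14 = 601
u_7 = 3·601 + 2·165 + 1·46 = 2179
u_8 = 3·2179 + 2·601 + 1·165 = 7904
u_9 = 3·7904 + 2·2179 + 1·601 = 28671
u_10 = 3·28671 + 2·7904 + 1·2179 = 104000
u_11 = 3·104000 + 2·28671 + 1·7904 = 377246

377246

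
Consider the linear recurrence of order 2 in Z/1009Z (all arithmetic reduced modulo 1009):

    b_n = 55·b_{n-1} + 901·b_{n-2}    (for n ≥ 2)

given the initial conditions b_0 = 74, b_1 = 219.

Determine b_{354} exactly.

615

b_2 = 55·219 + 901·74 = 17
b_3 = 55·17 + 901·219 = 490
b_4 = 55·490 + 901·17 = 898
b_5 = 55·898 + 901·490 = 506
b_6 = 55·506 + 901·898 = 467
b_7 = 55·467 + 901·506 = 298
Continuing the recurrence:
  b_8 = 260;  b_9 = 278;  b_10 = 327;  b_11 = 69;  b_12 = 767;  b_13 = 427
  b_14 = 180;  b_15 = 108;  b_16 = 626;  b_17 = 568;  b_18 = 965;  b_19 = 812
  b_20 = 980;  b_21 = 510;  b_22 = 912;  b_23 = 125;  b_24 = 198;  b_25 = 417
  b_26 = 542;  b_27 = 918;  b_28 = 26;  b_29 = 159;  b_30 = 892;  b_31 = 609
  b_32 = 726;  b_33 = 392;  b_34 = 665;  b_35 = 293;  b_36 = 799;  b_37 = 193
  b_38 = 1007;  b_39 = 235;  b_40 = 24;  b_41 = 156;  b_42 = 943;  b_43 = 711
  b_44 = 828;  b_45 = 31;  b_46 = 64;  b_47 = 172;  b_48 = 530;  b_49 = 484
  b_50 = 659;  b_51 = 117;  b_52 = 848;  b_53 = 707;  b_54 = 778;  b_55 = 740
  b_56 = 63;  b_57 = 229;  b_58 = 746;  b_59 = 154;  b_60 = 550;  b_61 = 501
  b_62 = 443;  b_63 = 527;  b_64 = 312;  b_65 = 604;  b_66 = 533;  b_67 = 407
  b_68 = 136;  b_69 = 857;  b_70 = 159;  b_71 = 945;  b_72 = 497;  b_73 = 950
  b_74 = 592;  b_75 = 590;  b_76 = 802;  b_77 = 570;  b_78 = 229;  b_79 = 476
  b_80 = 439;  b_81 = 989;  b_82 = 929;  b_83 = 787;  b_84 = 466;  b_85 = 165
  b_86 = 116;  b_87 = 668;  b_88 = 1005;  b_89 = 284;  b_90 = 917;  b_91 = 592
  b_92 = 118;  b_93 = 67;  b_94 = 22;  b_95 = 28;  b_96 = 173;  b_97 = 437
  b_98 = 306;  b_99 = 913;  b_100 = 14;  b_101 = 39;  b_102 = 633;  b_103 = 333
  b_104 = 401;  b_105 = 217;  b_106 = 915;  b_107 = 655;  b_108 = 772;  b_109 = 981
  b_110 = 849;  b_111 = 278;  b_112 = 282;  b_113 = 621;  b_114 = 672;  b_115 = 162
  b_116 = 910;  b_117 = 266;  b_118 = 97;  b_119 = 823;  b_120 = 483;  b_121 = 239
  b_122 = 332;  b_123 = 520;  b_124 = 816;  b_125 = 828;  b_126 = 799;  b_127 = 935
  b_128 = 448;  b_129 = 344;  b_130 = 806;  b_131 = 115;  b_132 = 1006;  b_133 = 532
  b_134 = 323;  b_135 = 669;  b_136 = 902;  b_137 = 565;  b_138 = 253;  b_139 = 318
  b_140 = 256;  b_141 = 925;  b_142 = 20;  b_143 = 82;  b_144 = 332;  b_145 = 323
  b_146 = 71;  b_147 = 300;  b_148 = 760;  b_149 = 319;  b_150 = 41;  b_151 = 91
  b_152 = 577;  b_153 = 718;  b_154 = 381;  b_155 = 924;  b_156 = 591;  b_157 = 316
  b_158 = 975;  b_159 = 326;  b_160 = 413;  b_161 = 624;  b_162 = 815;  b_163 = 640
  b_164 = 657;  b_165 = 312;  b_166 = 690;  b_167 = 218;  b_168 = 28;  b_169 = 194
  b_170 = 583;  b_171 = 14;  b_172 = 364;  b_173 = 346;  b_174 = 907;  b_175 = 409
  b_176 = 214;  b_177 = 895;  b_178 = 888;  b_179 = 612;  b_180 = 314;  b_181 = 615
  b_182 = 922;  b_183 = 434;  b_184 = 978;  b_185 = 864;  b_186 = 418;  b_187 = 308
  b_188 = 48;  b_189 = 655;  b_190 = 571;  b_191 = 16;  b_192 = 761;  b_193 = 776
  b_194 = 852;  b_195 = 385;  b_196 = 798;  b_197 = 292;  b_198 = 506;  b_199 = 330
  b_200 = 835;  b_201 = 195;  b_202 = 256;  b_203 = 83;  b_204 = 124;  b_205 = 883
  b_206 = 867;  b_207 = 753;  b_208 = 247;  b_209 = 873;  b_210 = 150;  b_211 = 740
  b_212 = 284;  b_213 = 276;  b_214 = 652;  b_215 = 1007;  b_216 = 104;  b_217 = 891
  b_218 = 440;  b_219 = 620;  b_220 = 706;  b_221 = 122;  b_222 = 83;  b_223 = 470
  b_224 = 742;  b_225 = 140;  b_226 = 212;  b_227 = 576;  b_228 = 712;  b_229 = 159
  b_230 = 461;  b_231 = 111;  b_232 = 713;  b_233 = 993;  b_234 = 818;  b_235 = 304
  b_236 = 15;  b_237 = 281;  b_238 = 718;  b_239 = 61;  b_240 = 477;  b_241 = 476
  b_242 = 898;  b_243 = 0;  b_244 = 889;  b_245 = 463;  b_246 = 83;  b_247 = 975
  b_248 = 265;  b_249 = 85;  b_250 = 271;  b_251 = 680;  b_252 = 60;  b_253 = 490
  b_254 = 290;  b_255 = 363;  b_256 = 753;  b_257 = 193;  b_258 = 930;  b_259 = 36
  b_260 = 422;  b_261 = 151;  b_262 = 62;  b_263 = 219;  b_264 = 304;  b_265 = 131
  b_266 = 607;  b_267 = 66;  b_268 = 632;  b_269 = 389;  b_270 = 562;  b_271 = 1006
  b_272 = 688;  b_273 = 831;  b_274 = 662;  b_275 = 139;  b_276 = 725;  b_277 = 647
  b_278 = 672;  b_279 = 381;  b_280 = 847;  b_281 = 392;  b_282 = 714;  b_283 = 970
  b_284 = 454;  b_285 = 930;  b_286 = 100;  b_287 = 915;  b_288 = 174;  b_289 = 551
  b_290 = 414;  b_291 = 595;  b_292 = 121;  b_293 = 917;  b_294 = 34;  b_295 = 707
  b_296 = 907;  b_297 = 772;  b_298 = 1008;  b_299 = 316;  b_300 = 335;  b_301 = 441
  b_302 = 183;  b_303 = 779;  b_304 = 883;  b_305 = 757;  b_306 = 757;  b_307 = 239
  b_308 = 1;  b_309 = 477;  b_310 = 902;  b_311 = 112;  b_312 = 563;  b_313 = 707
  b_314 = 279;  b_315 = 538;  b_316 = 467;  b_317 = 878;  b_318 = 881;  b_319 = 45
  b_320 = 155;  b_321 = 638;  b_322 = 188;  b_323 = 967;  b_324 = 593;  b_325 = 827
  b_326 = 612;  b_327 = 848;  b_328 = 724;  b_329 = 704;  b_330 = 888;  b_331 = 51
  b_332 = 738;  b_333 = 776;  b_334 = 309;  b_335 = 790;  b_336 = 997;  b_337 = 794
  b_338 = 570;  b_339 = 84;  b_340 = 573;  b_341 = 245;  b_342 = 23;  b_343 = 30
  b_344 = 175;  b_345 = 331;  b_346 = 314;  b_347 = 693;  b_348 = 167;  b_349 = 935
  b_350 = 92;  b_351 = 944;  b_352 = 615
b_353 = 55·615 + 901·944 = 485
b_354 = 55·485 + 901·615 = 615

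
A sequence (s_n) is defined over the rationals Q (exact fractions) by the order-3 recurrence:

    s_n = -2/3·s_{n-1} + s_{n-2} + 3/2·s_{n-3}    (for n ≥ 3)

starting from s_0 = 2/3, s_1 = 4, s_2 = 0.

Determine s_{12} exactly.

s_3 = -2/3·0 + 1·4 + 3/2·2/3 = 5
s_4 = -2/3·5 + 1·0 + 3/2·4 = 8/3
s_5 = -2/3·8/3 + 1·5 + 3/2·0 = 29/9
s_6 = -2/3·29/9 + 1·8/3 + 3/2·5 = 433/54
s_7 = -2/3·433/54 + 1·29/9 + 3/2·8/3 = 152/81
s_8 = -2/3·152/81 + 1·433/54 + 3/2·29/9 = 2819/243
s_9 = -2/3·2819/243 + 1·152/81 + 3/2·433/54 = 17993/2916
s_10 = -2/3·17993/2916 + 1·2819/243 + 3/2·152/81 = 45061/4374
s_11 = -2/3·45061/4374 + 1·17993/2916 + 3/2·2819/243 = 438371/26244
s_12 = -2/3·438371/26244 + 1·45061/4374 + 3/2·17993/2916 = 1326145/157464

1326145/157464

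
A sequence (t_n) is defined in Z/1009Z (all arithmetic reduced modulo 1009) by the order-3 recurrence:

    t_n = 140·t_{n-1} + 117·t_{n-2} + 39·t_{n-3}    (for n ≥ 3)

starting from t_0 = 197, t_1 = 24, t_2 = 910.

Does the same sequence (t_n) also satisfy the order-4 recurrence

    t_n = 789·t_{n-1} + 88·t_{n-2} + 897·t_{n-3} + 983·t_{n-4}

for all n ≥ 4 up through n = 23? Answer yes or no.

no

Terms t_0..t_23: 197, 24, 910, 667, 1004, 830, 368, 112, 296, 284, 58, 424, 538, 56, 548, 327, 81, 341, 349, 97, 109, 869, 972, 853
n=4: candidate gives 196, actual t_4 = 1004 ✗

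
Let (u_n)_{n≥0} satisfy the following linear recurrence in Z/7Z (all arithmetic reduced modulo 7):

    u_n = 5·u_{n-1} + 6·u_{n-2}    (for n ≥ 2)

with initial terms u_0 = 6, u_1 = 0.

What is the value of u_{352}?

u_2 = 5·0 + 6·6 = 1
u_3 = 5·1 + 6·0 = 5
u_4 = 5·5 + 6·1 = 3
u_5 = 5·3 + 6·5 = 3
u_6 = 5·3 + 6·3 = 5
u_7 = 5·5 + 6·3 = 1
u_8 = 5·1 + 6·5 = 0
u_9 = 5·0 + 6·1 = 6
u_10 = 5·6 + 6·0 = 2
u_11 = 5·2 + 6·6 = 4
u_12 = 5·4 + 6·2 = 4
u_13 = 5·4 + 6·4 = 2
u_14 = 5·2 + 6·4 = 6
u_15 = 5·6 + 6·2 = 0
(u_14, u_15) = (6, 0) = (u_0, u_1), so the sequence has period 14.
352 ≡ 2 (mod 14), hence u_352 = u_2 = 1.

1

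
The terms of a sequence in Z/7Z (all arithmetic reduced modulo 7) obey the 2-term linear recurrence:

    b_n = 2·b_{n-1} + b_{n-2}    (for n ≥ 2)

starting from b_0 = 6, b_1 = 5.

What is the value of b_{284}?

2

b_2 = 2·5 + 1·6 = 2
b_3 = 2·2 + 1·5 = 2
b_4 = 2·2 + 1·2 = 6
b_5 = 2·6 + 1·2 = 0
b_6 = 2·0 + 1·6 = 6
b_7 = 2·6 + 1·0 = 5
(b_6, b_7) = (6, 5) = (b_0, b_1), so the sequence has period 6.
284 ≡ 2 (mod 6), hence b_284 = b_2 = 2.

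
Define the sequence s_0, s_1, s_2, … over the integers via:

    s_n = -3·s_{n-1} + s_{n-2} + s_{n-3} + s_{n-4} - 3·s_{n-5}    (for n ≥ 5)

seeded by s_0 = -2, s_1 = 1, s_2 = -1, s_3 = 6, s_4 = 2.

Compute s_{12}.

s_5 = -3·2 + 1·6 + 1·-1 + 1·1 + -3·-2 = 6
s_6 = -3·6 + 1·2 + 1·6 + 1·-1 + -3·1 = -14
s_7 = -3·-14 + 1·6 + 1·2 + 1·6 + -3·-1 = 59
s_8 = -3·59 + 1·-14 + 1·6 + 1·2 + -3·6 = -201
s_9 = -3·-201 + 1·59 + 1·-14 + 1·6 + -3·2 = 648
s_10 = -3·648 + 1·-201 + 1·59 + 1·-14 + -3·6 = -2118
s_11 = -3·-2118 + 1·648 + 1·-201 + 1·59 + -3·-14 = 6902
s_12 = -3·6902 + 1·-2118 + 1·648 + 1·-201 + -3·59 = -22554

-22554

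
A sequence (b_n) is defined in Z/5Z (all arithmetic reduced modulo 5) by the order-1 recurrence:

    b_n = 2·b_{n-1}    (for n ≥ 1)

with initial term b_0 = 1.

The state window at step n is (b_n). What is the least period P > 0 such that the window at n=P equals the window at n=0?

n=0: window = (1)
n=1: window = (2)
n=2: window = (4)
n=3: window = (3)
n=4: window = (1)
window at n=4 equals window at n=0 → period = 4

4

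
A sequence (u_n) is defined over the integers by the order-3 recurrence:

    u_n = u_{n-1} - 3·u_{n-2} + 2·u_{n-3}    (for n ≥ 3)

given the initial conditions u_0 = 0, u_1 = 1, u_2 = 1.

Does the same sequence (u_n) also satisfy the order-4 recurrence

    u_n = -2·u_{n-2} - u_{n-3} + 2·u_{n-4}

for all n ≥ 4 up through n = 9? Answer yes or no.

Terms u_0..u_9: 0, 1, 1, -2, -3, 5, 10, -11, -31, 22
n=4: candidate gives -3, actual u_4 = -3 ✓
n=5: candidate gives 5, actual u_5 = 5 ✓
n=6: candidate gives 10, actual u_6 = 10 ✓
n=7: candidate gives -11, actual u_7 = -11 ✓
n=8: candidate gives -31, actual u_8 = -31 ✓
n=9: candidate gives 22, actual u_9 = 22 ✓

yes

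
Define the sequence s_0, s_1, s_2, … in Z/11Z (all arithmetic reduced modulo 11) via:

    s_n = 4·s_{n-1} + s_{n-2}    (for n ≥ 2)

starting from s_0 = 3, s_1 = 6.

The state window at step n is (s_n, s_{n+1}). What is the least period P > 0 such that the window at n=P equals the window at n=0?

10

n=0: window = (3, 6)
n=1: window = (6, 5)
n=2: window = (5, 4)
n=3: window = (4, 10)
n=4: window = (10, 0)
n=5: window = (0, 10)
n=6: window = (10, 7)
n=7: window = (7, 5)
n=8: window = (5, 5)
n=9: window = (5, 3)
n=10: window = (3, 6)
window at n=10 equals window at n=0 → period = 10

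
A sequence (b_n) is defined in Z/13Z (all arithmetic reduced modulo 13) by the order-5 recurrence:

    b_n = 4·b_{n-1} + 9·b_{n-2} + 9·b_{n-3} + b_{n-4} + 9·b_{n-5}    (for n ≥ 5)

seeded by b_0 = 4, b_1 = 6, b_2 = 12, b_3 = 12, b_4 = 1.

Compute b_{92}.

12

b_5 = 4·1 + 9·12 + 9·12 + 1·6 + 9·4 = 2
b_6 = 4·2 + 9·1 + 9·12 + 1·12 + 9·6 = 9
b_7 = 4·9 + 9·2 + 9·1 + 1·12 + 9·12 = 1
b_8 = 4·1 + 9·9 + 9·2 + 1·1 + 9·12 = 4
b_9 = 4·4 + 9·1 + 9·9 + 1·2 + 9·1 = 0
b_10 = 4·0 + 9·4 + 9·1 + 1·9 + 9·2 = 7
b_11 = 4·7 + 9·0 + 9·4 + 1·1 + 9·9 = 3
b_12 = 4·3 + 9·7 + 9·0 + 1·4 + 9·1 = 10
b_13 = 4·10 + 9·3 + 9·7 + 1·0 + 9·4 = 10
b_14 = 4·10 + 9·10 + 9·3 + 1·7 + 9·0 = 8
b_15 = 4·8 + 9·10 + 9·10 + 1·3 + 9·7 = 5
b_16 = 4·5 + 9·8 + 9·10 + 1·10 + 9·3 = 11
b_17 = 4·11 + 9·5 + 9·8 + 1·10 + 9·10 = 1
b_18 = 4·1 + 9·11 + 9·5 + 1·8 + 9·10 = 12
b_19 = 4·12 + 9·1 + 9·11 + 1·5 + 9·8 = 12
b_20 = 4·12 + 9·12 + 9·1 + 1·11 + 9·5 = 0
b_21 = 4·0 + 9·12 + 9·12 + 1·1 + 9·11 = 4
b_22 = 4·4 + 9·0 + 9·12 + 1·12 + 9·1 = 2
b_23 = 4·2 + 9·4 + 9·0 + 1·12 + 9·12 = 8
b_24 = 4·8 + 9·2 + 9·4 + 1·0 + 9·12 = 12
b_25 = 4·12 + 9·8 + 9·2 + 1·4 + 9·0 = 12
b_26 = 4·12 + 9·12 + 9·8 + 1·2 + 9·4 = 6
b_27 = 4·6 + 9·12 + 9·12 + 1·8 + 9·2 = 6
b_28 = 4·6 + 9·6 + 9·12 + 1·12 + 9·8 = 10
b_29 = 4·10 + 9·6 + 9·6 + 1·12 + 9·12 = 8
b_30 = 4·8 + 9·10 + 9·6 + 1·6 + 9·12 = 4
b_31 = 4·4 + 9·8 + 9·10 + 1·6 + 9·6 = 4
b_32 = 4·4 + 9·4 + 9·8 + 1·10 + 9·6 = 6
b_33 = 4·6 + 9·4 + 9·4 + 1·8 + 9·10 = 12
b_34 = 4·12 + 9·6 + 9·4 + 1·4 + 9·8 = 6
b_35 = 4·6 + 9·12 + 9·6 + 1·4 + 9·4 = 5
b_36 = 4·5 + 9·6 + 9·12 + 1·6 + 9·4 = 3
b_37 = 4·3 + 9·5 + 9·6 + 1·12 + 9·6 = 8
b_38 = 4·8 + 9·3 + 9·5 + 1·6 + 9·12 = 10
b_39 = 4·10 + 9·8 + 9·3 + 1·5 + 9·6 = 3
b_40 = 4·3 + 9·10 + 9·8 + 1·3 + 9·5 = 1
b_41 = 4·1 + 9·3 + 9·10 + 1·8 + 9·3 = 0
b_42 = 4·0 + 9·1 + 9·3 + 1·10 + 9·8 = 1
b_43 = 4·1 + 9·0 + 9·1 + 1·3 + 9·10 = 2
b_44 = 4·2 + 9·1 + 9·0 + 1·1 + 9·3 = 6
b_45 = 4·6 + 9·2 + 9·1 + 1·0 + 9·1 = 8
b_46 = 4·8 + 9·6 + 9·2 + 1·1 + 9·0 = 1
b_47 = 4·1 + 9·8 + 9·6 + 1·2 + 9·1 = 11
b_48 = 4·11 + 9·1 + 9·8 + 1·6 + 9·2 = 6
b_49 = 4·6 + 9·11 + 9·1 + 1·8 + 9·6 = 12
b_50 = 4·12 + 9·6 + 9·11 + 1·1 + 9·8 = 1
b_51 = 4·1 + 9·12 + 9·6 + 1·11 + 9·1 = 4
b_52 = 4·4 + 9·1 + 9·12 + 1·6 + 9·11 = 4
b_53 = 4·4 + 9·4 + 9·1 + 1·12 + 9·6 = 10
b_54 = 4·10 + 9·4 + 9·4 + 1·1 + 9·12 = 0
b_55 = 4·0 + 9·10 + 9·4 + 1·4 + 9·1 = 9
b_56 = 4·9 + 9·0 + 9·10 + 1·4 + 9·4 = 10
b_57 = 4·10 + 9·9 + 9·0 + 1·10 + 9·4 = 11
b_58 = 4·11 + 9·10 + 9·9 + 1·0 + 9·10 = 6
b_59 = 4·6 + 9·11 + 9·10 + 1·9 + 9·0 = 1
b_60 = 4·1 + 9·6 + 9·11 + 1·10 + 9·9 = 1
b_61 = 4·1 + 9·1 + 9·6 + 1·11 + 9·10 = 12
b_62 = 4·12 + 9·1 + 9·1 + 1·6 + 9·11 = 2
b_63 = 4·2 + 9·12 + 9·1 + 1·1 + 9·6 = 11
b_64 = 4·11 + 9·2 + 9·12 + 1·1 + 9·1 = 11
b_65 = 4·11 + 9·11 + 9·2 + 1·12 + 9·1 = 0
b_66 = 4·0 + 9·11 + 9·11 + 1·2 + 9·12 = 9
b_67 = 4·9 + 9·0 + 9·11 + 1·11 + 9·2 = 8
b_68 = 4·8 + 9·9 + 9·0 + 1·11 + 9·11 = 2
b_69 = 4·2 + 9·8 + 9·9 + 1·0 + 9·11 = 0
b_70 = 4·0 + 9·2 + 9·8 + 1·9 + 9·0 = 8
b_71 = 4·8 + 9·0 + 9·2 + 1·8 + 9·9 = 9
b_72 = 4·9 + 9·8 + 9·0 + 1·2 + 9·8 = 0
b_73 = 4·0 + 9·9 + 9·8 + 1·0 + 9·2 = 2
b_74 = 4·2 + 9·0 + 9·9 + 1·8 + 9·0 = 6
b_75 = 4·6 + 9·2 + 9·0 + 1·9 + 9·8 = 6
b_76 = 4·6 + 9·6 + 9·2 + 1·0 + 9·9 = 8
b_77 = 4·8 + 9·6 + 9·6 + 1·2 + 9·0 = 12
b_78 = 4·12 + 9·8 + 9·6 + 1·6 + 9·2 = 3
b_79 = 4·3 + 9·12 + 9·8 + 1·6 + 9·6 = 5
b_80 = 4·5 + 9·3 + 9·12 + 1·8 + 9·6 = 9
b_81 = 4·9 + 9·5 + 9·3 + 1·12 + 9·8 = 10
b_82 = 4·10 + 9·9 + 9·5 + 1·3 + 9·12 = 4
b_83 = 4·4 + 9·10 + 9·9 + 1·5 + 9·3 = 11
b_84 = 4·11 + 9·4 + 9·10 + 1·9 + 9·5 = 3
b_85 = 4·3 + 9·11 + 9·4 + 1·10 + 9·9 = 4
b_86 = 4·4 + 9·3 + 9·11 + 1·4 + 9·10 = 2
b_87 = 4·2 + 9·4 + 9·3 + 1·11 + 9·4 = 1
b_88 = 4·1 + 9·2 + 9·4 + 1·3 + 9·11 = 4
b_89 = 4·4 + 9·1 + 9·2 + 1·4 + 9·3 = 9
b_90 = 4·9 + 9·4 + 9·1 + 1·2 + 9·4 = 2
b_91 = 4·2 + 9·9 + 9·4 + 1·1 + 9·2 = 1
b_92 = 4·1 + 9·2 + 9·9 + 1·4 + 9·1 = 12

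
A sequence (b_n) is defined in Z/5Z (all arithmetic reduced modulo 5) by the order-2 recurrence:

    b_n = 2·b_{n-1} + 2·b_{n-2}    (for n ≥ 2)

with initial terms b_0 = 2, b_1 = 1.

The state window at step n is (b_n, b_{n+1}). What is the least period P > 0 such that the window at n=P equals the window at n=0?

24

n=0: window = (2, 1)
n=1: window = (1, 1)
n=2: window = (1, 4)
n=3: window = (4, 0)
n=4: window = (0, 3)
n=5: window = (3, 1)
n=6: window = (1, 3)
n=7: window = (3, 3)
n=8: window = (3, 2)
n=9: window = (2, 0)
n=10: window = (0, 4)
n=11: window = (4, 3)
n=12: window = (3, 4)
n=13: window = (4, 4)
n=14: window = (4, 1)
n=15: window = (1, 0)
n=16: window = (0, 2)
n=17: window = (2, 4)
n=18: window = (4, 2)
n=19: window = (2, 2)
n=20: window = (2, 3)
n=21: window = (3, 0)
n=22: window = (0, 1)
n=23: window = (1, 2)
n=24: window = (2, 1)
window at n=24 equals window at n=0 → period = 24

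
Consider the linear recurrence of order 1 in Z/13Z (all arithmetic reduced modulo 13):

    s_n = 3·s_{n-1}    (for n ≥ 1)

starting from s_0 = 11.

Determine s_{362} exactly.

8

s_1 = 3·11 = 7
s_2 = 3·7 = 8
s_3 = 3·8 = 11
(s_3) = (11) = (s_0), so the sequence has period 3.
362 ≡ 2 (mod 3), hence s_362 = s_2 = 8.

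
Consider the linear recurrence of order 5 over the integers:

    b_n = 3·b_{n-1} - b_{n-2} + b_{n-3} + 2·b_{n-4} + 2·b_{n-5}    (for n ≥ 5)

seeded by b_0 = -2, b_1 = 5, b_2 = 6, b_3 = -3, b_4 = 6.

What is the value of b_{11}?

b_5 = 3·6 + -1·-3 + 1·6 + 2·5 + 2·-2 = 33
b_6 = 3·33 + -1·6 + 1·-3 + 2·6 + 2·5 = 112
b_7 = 3·112 + -1·33 + 1·6 + 2·-3 + 2·6 = 315
b_8 = 3·315 + -1·112 + 1·33 + 2·6 + 2·-3 = 872
b_9 = 3·872 + -1·315 + 1·112 + 2·33 + 2·6 = 2491
b_10 = 3·2491 + -1·872 + 1·315 + 2·112 + 2·33 = 7206
b_11 = 3·7206 + -1·2491 + 1·872 + 2·315 + 2·112 = 20853

20853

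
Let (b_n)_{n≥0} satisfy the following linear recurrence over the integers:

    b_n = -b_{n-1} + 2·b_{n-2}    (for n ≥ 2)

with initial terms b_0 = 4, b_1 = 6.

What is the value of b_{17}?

b_2 = -1·6 + 2·4 = 2
b_3 = -1·2 + 2·6 = 10
b_4 = -1·10 + 2·2 = -6
b_5 = -1·-6 + 2·10 = 26
b_6 = -1·26 + 2·-6 = -38
b_7 = -1·-38 + 2·26 = 90
b_8 = -1·90 + 2·-38 = -166
b_9 = -1·-166 + 2·90 = 346
b_10 = -1·346 + 2·-166 = -678
b_11 = -1·-678 + 2·346 = 1370
b_12 = -1·1370 + 2·-678 = -2726
b_13 = -1·-2726 + 2·1370 = 5466
b_14 = -1·5466 + 2·-2726 = -10918
b_15 = -1·-10918 + 2·5466 = 21850
b_16 = -1·21850 + 2·-10918 = -43686
b_17 = -1·-43686 + 2·21850 = 87386

87386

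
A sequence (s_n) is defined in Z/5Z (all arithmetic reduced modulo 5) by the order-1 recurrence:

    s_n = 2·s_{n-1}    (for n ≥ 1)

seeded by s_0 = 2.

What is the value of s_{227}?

s_1 = 2·2 = 4
s_2 = 2·4 = 3
s_3 = 2·3 = 1
s_4 = 2·1 = 2
(s_4) = (2) = (s_0), so the sequence has period 4.
227 ≡ 3 (mod 4), hence s_227 = s_3 = 1.

1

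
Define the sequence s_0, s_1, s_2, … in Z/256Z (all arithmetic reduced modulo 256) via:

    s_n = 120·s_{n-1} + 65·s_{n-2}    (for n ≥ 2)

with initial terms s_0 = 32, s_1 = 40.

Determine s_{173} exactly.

s_2 = 120·40 + 65·32 = 224
s_3 = 120·224 + 65·40 = 40
s_4 = 120·40 + 65·224 = 160
s_5 = 120·160 + 65·40 = 40
s_6 = 120·40 + 65·160 = 96
s_7 = 120·96 + 65·40 = 40
s_8 = 120·40 + 65·96 = 32
s_9 = 120·32 + 65·40 = 40
(s_8, s_9) = (32, 40) = (s_0, s_1), so the sequence has period 8.
173 ≡ 5 (mod 8), hence s_173 = s_5 = 40.

40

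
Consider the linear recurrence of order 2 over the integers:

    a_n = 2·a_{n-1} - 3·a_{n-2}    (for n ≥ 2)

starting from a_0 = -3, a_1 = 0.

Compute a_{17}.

17136

a_2 = 2·0 + -3·-3 = 9
a_3 = 2·9 + -3·0 = 18
a_4 = 2·18 + -3·9 = 9
a_5 = 2·9 + -3·18 = -36
a_6 = 2·-36 + -3·9 = -99
a_7 = 2·-99 + -3·-36 = -90
a_8 = 2·-90 + -3·-99 = 117
a_9 = 2·117 + -3·-90 = 504
a_10 = 2·504 + -3·117 = 657
a_11 = 2·657 + -3·504 = -198
a_12 = 2·-198 + -3·657 = -2367
a_13 = 2·-2367 + -3·-198 = -4140
a_14 = 2·-4140 + -3·-2367 = -1179
a_15 = 2·-1179 + -3·-4140 = 10062
a_16 = 2·10062 + -3·-1179 = 23661
a_17 = 2·23661 + -3·10062 = 17136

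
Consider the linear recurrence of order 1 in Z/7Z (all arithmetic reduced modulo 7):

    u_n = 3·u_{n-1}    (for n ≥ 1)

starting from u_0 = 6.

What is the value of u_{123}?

u_1 = 3·6 = 4
u_2 = 3·4 = 5
u_3 = 3·5 = 1
u_4 = 3·1 = 3
u_5 = 3·3 = 2
u_6 = 3·2 = 6
(u_6) = (6) = (u_0), so the sequence has period 6.
123 ≡ 3 (mod 6), hence u_123 = u_3 = 1.

1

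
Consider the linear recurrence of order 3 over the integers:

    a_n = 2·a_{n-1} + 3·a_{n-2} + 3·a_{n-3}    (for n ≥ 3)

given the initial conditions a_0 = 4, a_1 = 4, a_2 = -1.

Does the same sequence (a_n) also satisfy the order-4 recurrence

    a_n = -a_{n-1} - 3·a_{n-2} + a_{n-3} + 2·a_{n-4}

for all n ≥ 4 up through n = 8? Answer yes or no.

Terms a_0..a_8: 4, 4, -1, 22, 53, 169, 563, 1792, 5780
n=4: candidate gives -7, actual a_4 = 53 ✗

no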